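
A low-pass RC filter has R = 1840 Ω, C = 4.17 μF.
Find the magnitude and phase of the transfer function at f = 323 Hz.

Step 1 — Angular frequency: ω = 2π·323 = 2029 rad/s.
Step 2 — Transfer function: H(jω) = 1/(1 + jωRC).
Step 3 — Denominator: 1 + jωRC = 1 + j·2029·1840·4.17e-06 = 1 + j15.57.
Step 4 — H = 0.004107 - j0.06396.
Step 5 — Magnitude: |H| = 0.06409 (-23.9 dB); phase: φ = -86.3°.

|H| = 0.06409 (-23.9 dB), φ = -86.3°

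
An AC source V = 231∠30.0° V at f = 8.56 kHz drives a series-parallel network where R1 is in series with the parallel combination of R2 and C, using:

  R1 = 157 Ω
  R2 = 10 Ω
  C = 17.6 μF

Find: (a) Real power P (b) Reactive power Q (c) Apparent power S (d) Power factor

Step 1 — Angular frequency: ω = 2π·f = 2π·8560 = 5.378e+04 rad/s.
Step 2 — Component impedances:
  R1: Z = R = 157 Ω
  R2: Z = R = 10 Ω
  C: Z = 1/(jωC) = -j/(ω·C) = 0 - j1.056 Ω
Step 3 — Parallel branch: R2 || C = 1/(1/R2 + 1/C) = 0.1104 - j1.045 Ω.
Step 4 — Series with R1: Z_total = R1 + (R2 || C) = 157.1 - j1.045 Ω = 157.1∠-0.4° Ω.
Step 5 — Source phasor: V = 231∠30.0° V = 200.1 + j115.5 V.
Step 6 — Current: I = V / Z = 1.268 + j0.7436 A = 1.47∠30.4° A.
Step 7 — Complex power: S = V·I* = 339.6 - j2.258 VA.
Step 8 — Real power: P = Re(S) = 339.6 W.
Step 9 — Reactive power: Q = Im(S) = -2.258 VAR.
Step 10 — Apparent power: |S| = 339.6 VA.
Step 11 — Power factor: PF = P/|S| = 1 (leading).

(a) P = 339.6 W  (b) Q = -2.258 VAR  (c) S = 339.6 VA  (d) PF = 1 (leading)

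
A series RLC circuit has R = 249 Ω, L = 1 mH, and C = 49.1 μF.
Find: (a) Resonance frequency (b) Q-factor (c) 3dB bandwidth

Step 1 — Resonance condition Im(Z)=0 gives ω₀ = 1/√(LC).
Step 2 — ω₀ = 1/√(0.001·4.91e-05) = 4513 rad/s.
Step 3 — f₀ = ω₀/(2π) = 718.3 Hz.
Step 4 — Series Q: Q = ω₀L/R = 4513·0.001/249 = 0.01812.
Step 5 — 3dB bandwidth: Δω = ω₀/Q = 2.49e+05 rad/s; BW = Δω/(2π) = 3.963e+04 Hz.

(a) f₀ = 718.3 Hz  (b) Q = 0.01812  (c) BW = 3.963e+04 Hz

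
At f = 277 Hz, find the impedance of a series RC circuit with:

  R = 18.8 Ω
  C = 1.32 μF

Step 1 — Angular frequency: ω = 2π·f = 2π·277 = 1740 rad/s.
Step 2 — Component impedances:
  R: Z = R = 18.8 Ω
  C: Z = 1/(jωC) = -j/(ω·C) = 0 - j435.3 Ω
Step 3 — Series combination: Z_total = R + C = 18.8 - j435.3 Ω = 435.7∠-87.5° Ω.

Z = 18.8 - j435.3 Ω = 435.7∠-87.5° Ω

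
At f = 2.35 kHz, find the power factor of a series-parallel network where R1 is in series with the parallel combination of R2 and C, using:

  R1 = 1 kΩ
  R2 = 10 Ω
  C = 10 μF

Step 1 — Angular frequency: ω = 2π·f = 2π·2350 = 1.477e+04 rad/s.
Step 2 — Component impedances:
  R1: Z = R = 1000 Ω
  R2: Z = R = 10 Ω
  C: Z = 1/(jωC) = -j/(ω·C) = 0 - j6.773 Ω
Step 3 — Parallel branch: R2 || C = 1/(1/R2 + 1/C) = 3.144 - j4.643 Ω.
Step 4 — Series with R1: Z_total = R1 + (R2 || C) = 1003 - j4.643 Ω = 1003∠-0.3° Ω.
Step 5 — Power factor: PF = cos(φ) = Re(Z)/|Z| = 1003/1003 = 1.
Step 6 — Type: Im(Z) = -4.643 ⇒ leading (phase φ = -0.3°).

PF = 1 (leading, φ = -0.3°)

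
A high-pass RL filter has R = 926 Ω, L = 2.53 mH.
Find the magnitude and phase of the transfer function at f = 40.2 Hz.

Step 1 — Angular frequency: ω = 2π·40.2 = 252.6 rad/s.
Step 2 — Transfer function: H(jω) = jωL/(R + jωL).
Step 3 — Numerator jωL = j·0.639; denominator R + jωL = 926 + j0.639.
Step 4 — H = 4.762e-07 + j0.0006901.
Step 5 — Magnitude: |H| = 0.0006901 (-63.2 dB); phase: φ = 90.0°.

|H| = 0.0006901 (-63.2 dB), φ = 90.0°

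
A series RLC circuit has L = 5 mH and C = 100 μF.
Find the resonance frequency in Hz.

Step 1 — Resonance condition Im(Z)=0 gives ω₀ = 1/√(LC).
Step 2 — ω₀ = 1/√(0.005·0.0001) = 1414 rad/s.
Step 3 — f₀ = ω₀/(2π) = 225.1 Hz.

f₀ = 225.1 Hz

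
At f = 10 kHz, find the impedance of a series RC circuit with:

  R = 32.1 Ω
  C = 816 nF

Step 1 — Angular frequency: ω = 2π·f = 2π·1e+04 = 6.283e+04 rad/s.
Step 2 — Component impedances:
  R: Z = R = 32.1 Ω
  C: Z = 1/(jωC) = -j/(ω·C) = 0 - j19.5 Ω
Step 3 — Series combination: Z_total = R + C = 32.1 - j19.5 Ω = 37.56∠-31.3° Ω.

Z = 32.1 - j19.5 Ω = 37.56∠-31.3° Ω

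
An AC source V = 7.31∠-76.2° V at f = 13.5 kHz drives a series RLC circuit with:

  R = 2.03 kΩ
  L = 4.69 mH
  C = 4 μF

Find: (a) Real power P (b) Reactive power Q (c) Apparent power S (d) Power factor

Step 1 — Angular frequency: ω = 2π·f = 2π·1.35e+04 = 8.482e+04 rad/s.
Step 2 — Component impedances:
  R: Z = R = 2030 Ω
  L: Z = jωL = j·8.482e+04·0.00469 = 0 + j397.8 Ω
  C: Z = 1/(jωC) = -j/(ω·C) = 0 - j2.947 Ω
Step 3 — Series combination: Z_total = R + L + C = 2030 + j394.9 Ω = 2068∠11.0° Ω.
Step 4 — Source phasor: V = 7.31∠-76.2° V = 1.744 - j7.099 V.
Step 5 — Current: I = V / Z = 0.0001722 - j0.003531 A = 0.003535∠-87.2° A.
Step 6 — Complex power: S = V·I* = 0.02536 + j0.004934 VA.
Step 7 — Real power: P = Re(S) = 0.02536 W.
Step 8 — Reactive power: Q = Im(S) = 0.004934 VAR.
Step 9 — Apparent power: |S| = 0.02584 VA.
Step 10 — Power factor: PF = P/|S| = 0.9816 (lagging).

(a) P = 0.02536 W  (b) Q = 0.004934 VAR  (c) S = 0.02584 VA  (d) PF = 0.9816 (lagging)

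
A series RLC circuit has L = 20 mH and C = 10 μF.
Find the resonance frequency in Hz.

Step 1 — Resonance condition Im(Z)=0 gives ω₀ = 1/√(LC).
Step 2 — ω₀ = 1/√(0.02·1e-05) = 2236 rad/s.
Step 3 — f₀ = ω₀/(2π) = 355.9 Hz.

f₀ = 355.9 Hz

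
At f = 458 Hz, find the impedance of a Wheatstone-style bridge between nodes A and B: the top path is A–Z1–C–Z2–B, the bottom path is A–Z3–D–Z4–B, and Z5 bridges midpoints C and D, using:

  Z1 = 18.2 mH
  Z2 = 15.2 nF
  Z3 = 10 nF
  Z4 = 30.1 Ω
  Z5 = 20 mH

Step 1 — Angular frequency: ω = 2π·f = 2π·458 = 2878 rad/s.
Step 2 — Component impedances:
  Z1: Z = jωL = j·2878·0.0182 = 0 + j52.37 Ω
  Z2: Z = 1/(jωC) = -j/(ω·C) = 0 - j2.286e+04 Ω
  Z3: Z = 1/(jωC) = -j/(ω·C) = 0 - j3.475e+04 Ω
  Z4: Z = R = 30.1 Ω
  Z5: Z = jωL = j·2878·0.02 = 0 + j57.55 Ω
Step 3 — Bridge requires nodal analysis (the Z5 bridge couples midpoints C and D, so the two paths cannot be reduced to a simple series/parallel combination). Setting node B to ground and injecting 1 A at node A, the 3-node admittance system at A, C, D solves to V_A = Z_AB = 30.25 + j110.4 Ω = 114.5∠74.7° Ω.

Z = 30.25 + j110.4 Ω = 114.5∠74.7° Ω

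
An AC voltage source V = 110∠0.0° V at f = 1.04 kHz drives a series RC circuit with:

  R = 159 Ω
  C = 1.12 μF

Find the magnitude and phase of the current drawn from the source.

Step 1 — Angular frequency: ω = 2π·f = 2π·1040 = 6535 rad/s.
Step 2 — Component impedances:
  R: Z = R = 159 Ω
  C: Z = 1/(jωC) = -j/(ω·C) = 0 - j136.6 Ω
Step 3 — Series combination: Z_total = R + C = 159 - j136.6 Ω = 209.6∠-40.7° Ω.
Step 4 — Source phasor: V = 110∠0.0° V = 110 V.
Step 5 — Ohm's law: I = V / Z_total = (110) / (159 - j136.6) = 0.3979 + j0.342 A.
Step 6 — Convert to polar: |I| = 0.5247 A, ∠I = 40.7°.

I = 0.5247∠40.7° A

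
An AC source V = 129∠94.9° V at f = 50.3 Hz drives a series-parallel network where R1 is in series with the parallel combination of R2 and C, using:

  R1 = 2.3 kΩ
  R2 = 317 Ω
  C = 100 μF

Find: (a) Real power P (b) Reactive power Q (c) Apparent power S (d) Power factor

Step 1 — Angular frequency: ω = 2π·f = 2π·50.3 = 316 rad/s.
Step 2 — Component impedances:
  R1: Z = R = 2300 Ω
  R2: Z = R = 317 Ω
  C: Z = 1/(jωC) = -j/(ω·C) = 0 - j31.64 Ω
Step 3 — Parallel branch: R2 || C = 1/(1/R2 + 1/C) = 3.127 - j31.33 Ω.
Step 4 — Series with R1: Z_total = R1 + (R2 || C) = 2303 - j31.33 Ω = 2303∠-0.8° Ω.
Step 5 — Source phasor: V = 129∠94.9° V = -11.02 + j128.5 V.
Step 6 — Current: I = V / Z = -0.005542 + j0.05573 A = 0.05601∠95.7° A.
Step 7 — Complex power: S = V·I* = 7.224 - j0.09827 VA.
Step 8 — Real power: P = Re(S) = 7.224 W.
Step 9 — Reactive power: Q = Im(S) = -0.09827 VAR.
Step 10 — Apparent power: |S| = 7.225 VA.
Step 11 — Power factor: PF = P/|S| = 0.9999 (leading).

(a) P = 7.224 W  (b) Q = -0.09827 VAR  (c) S = 7.225 VA  (d) PF = 0.9999 (leading)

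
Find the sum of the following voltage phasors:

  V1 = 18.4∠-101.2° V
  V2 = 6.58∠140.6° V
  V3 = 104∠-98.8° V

Step 1 — Convert each phasor to rectangular form:
  V1 = 18.4·(cos(-101.2°) + j·sin(-101.2°)) = -3.574 - j18.05 V
  V2 = 6.58·(cos(140.6°) + j·sin(140.6°)) = -5.085 + j4.177 V
  V3 = 104·(cos(-98.8°) + j·sin(-98.8°)) = -15.91 - j102.8 V
Step 2 — Sum components: V_total = -24.57 - j116.6 V.
Step 3 — Convert to polar: |V_total| = 119.2 V, ∠V_total = -101.9°.

V_total = 119.2∠-101.9° V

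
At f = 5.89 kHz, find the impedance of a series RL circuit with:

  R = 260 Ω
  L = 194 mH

Step 1 — Angular frequency: ω = 2π·f = 2π·5890 = 3.701e+04 rad/s.
Step 2 — Component impedances:
  R: Z = R = 260 Ω
  L: Z = jωL = j·3.701e+04·0.194 = 0 + j7180 Ω
Step 3 — Series combination: Z_total = R + L = 260 + j7180 Ω = 7184∠87.9° Ω.

Z = 260 + j7180 Ω = 7184∠87.9° Ω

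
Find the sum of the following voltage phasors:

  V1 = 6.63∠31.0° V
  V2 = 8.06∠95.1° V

Step 1 — Convert each phasor to rectangular form:
  V1 = 6.63·(cos(31.0°) + j·sin(31.0°)) = 5.683 + j3.415 V
  V2 = 8.06·(cos(95.1°) + j·sin(95.1°)) = -0.7165 + j8.028 V
Step 2 — Sum components: V_total = 4.967 + j11.44 V.
Step 3 — Convert to polar: |V_total| = 12.47 V, ∠V_total = 66.5°.

V_total = 12.47∠66.5° V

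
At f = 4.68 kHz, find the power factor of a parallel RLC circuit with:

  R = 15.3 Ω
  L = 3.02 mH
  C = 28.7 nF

Step 1 — Angular frequency: ω = 2π·f = 2π·4680 = 2.941e+04 rad/s.
Step 2 — Component impedances:
  R: Z = R = 15.3 Ω
  L: Z = jωL = j·2.941e+04·0.00302 = 0 + j88.8 Ω
  C: Z = 1/(jωC) = -j/(ω·C) = 0 - j1185 Ω
Step 3 — Parallel combination: 1/Z_total = 1/R + 1/L + 1/C; Z_total = 14.92 + j2.378 Ω = 15.11∠9.1° Ω.
Step 4 — Power factor: PF = cos(φ) = Re(Z)/|Z| = 14.921/15.1093 = 0.9875.
Step 5 — Type: Im(Z) = 2.378 ⇒ lagging (phase φ = 9.1°).

PF = 0.9875 (lagging, φ = 9.1°)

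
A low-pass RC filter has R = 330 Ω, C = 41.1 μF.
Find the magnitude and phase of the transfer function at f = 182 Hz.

Step 1 — Angular frequency: ω = 2π·182 = 1144 rad/s.
Step 2 — Transfer function: H(jω) = 1/(1 + jωRC).
Step 3 — Denominator: 1 + jωRC = 1 + j·1144·330·4.11e-05 = 1 + j15.51.
Step 4 — H = 0.00414 - j0.06421.
Step 5 — Magnitude: |H| = 0.06434 (-23.8 dB); phase: φ = -86.3°.

|H| = 0.06434 (-23.8 dB), φ = -86.3°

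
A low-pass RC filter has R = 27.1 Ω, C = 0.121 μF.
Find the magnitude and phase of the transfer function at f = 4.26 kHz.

Step 1 — Angular frequency: ω = 2π·4260 = 2.677e+04 rad/s.
Step 2 — Transfer function: H(jω) = 1/(1 + jωRC).
Step 3 — Denominator: 1 + jωRC = 1 + j·2.677e+04·27.1·1.21e-07 = 1 + j0.08777.
Step 4 — H = 0.9924 - j0.0871.
Step 5 — Magnitude: |H| = 0.9962 (-0.0 dB); phase: φ = -5.0°.

|H| = 0.9962 (-0.0 dB), φ = -5.0°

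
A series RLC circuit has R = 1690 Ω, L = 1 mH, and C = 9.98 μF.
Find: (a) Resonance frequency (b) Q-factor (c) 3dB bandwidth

Step 1 — Resonance: ω₀ = 1/√(LC) = 1/√(0.001·9.98e-06) = 1.001e+04 rad/s.
Step 2 — f₀ = ω₀/(2π) = 1593 Hz.
Step 3 — Series Q: Q = ω₀L/R = 1.001e+04·0.001/1690 = 0.005923.
Step 4 — Bandwidth: Δω = ω₀/Q = 1.69e+06 rad/s; BW = Δω/(2π) = 2.69e+05 Hz.

(a) f₀ = 1593 Hz  (b) Q = 0.005923  (c) BW = 2.69e+05 Hz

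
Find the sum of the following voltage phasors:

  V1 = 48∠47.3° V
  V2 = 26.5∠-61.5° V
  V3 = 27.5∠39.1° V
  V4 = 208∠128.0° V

Step 1 — Convert each phasor to rectangular form:
  V1 = 48·(cos(47.3°) + j·sin(47.3°)) = 32.55 + j35.28 V
  V2 = 26.5·(cos(-61.5°) + j·sin(-61.5°)) = 12.64 - j23.29 V
  V3 = 27.5·(cos(39.1°) + j·sin(39.1°)) = 21.34 + j17.34 V
  V4 = 208·(cos(128.0°) + j·sin(128.0°)) = -128.1 + j163.9 V
Step 2 — Sum components: V_total = -61.52 + j193.2 V.
Step 3 — Convert to polar: |V_total| = 202.8 V, ∠V_total = 107.7°.

V_total = 202.8∠107.7° V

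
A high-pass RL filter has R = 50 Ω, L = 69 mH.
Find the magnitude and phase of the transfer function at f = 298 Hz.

Step 1 — Angular frequency: ω = 2π·298 = 1872 rad/s.
Step 2 — Transfer function: H(jω) = jωL/(R + jωL).
Step 3 — Numerator jωL = j·129.2; denominator R + jωL = 50 + j129.2.
Step 4 — H = 0.8697 + j0.3366.
Step 5 — Magnitude: |H| = 0.9326 (-0.6 dB); phase: φ = 21.2°.

|H| = 0.9326 (-0.6 dB), φ = 21.2°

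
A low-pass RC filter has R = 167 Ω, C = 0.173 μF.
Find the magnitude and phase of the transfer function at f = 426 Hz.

Step 1 — Angular frequency: ω = 2π·426 = 2677 rad/s.
Step 2 — Transfer function: H(jω) = 1/(1 + jωRC).
Step 3 — Denominator: 1 + jωRC = 1 + j·2677·167·1.73e-07 = 1 + j0.07733.
Step 4 — H = 0.9941 - j0.07687.
Step 5 — Magnitude: |H| = 0.997 (-0.0 dB); phase: φ = -4.4°.

|H| = 0.997 (-0.0 dB), φ = -4.4°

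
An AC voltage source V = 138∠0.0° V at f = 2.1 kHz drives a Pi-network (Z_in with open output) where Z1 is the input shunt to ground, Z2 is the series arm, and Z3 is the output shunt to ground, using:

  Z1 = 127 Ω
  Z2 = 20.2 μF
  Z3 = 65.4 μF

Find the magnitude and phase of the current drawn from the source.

Step 1 — Angular frequency: ω = 2π·f = 2π·2100 = 1.319e+04 rad/s.
Step 2 — Component impedances:
  Z1: Z = R = 127 Ω
  Z2: Z = 1/(jωC) = -j/(ω·C) = 0 - j3.752 Ω
  Z3: Z = 1/(jωC) = -j/(ω·C) = 0 - j1.159 Ω
Step 3 — With open output, the series arm Z2 and the output shunt Z3 appear in series to ground: Z2 + Z3 = 0 - j4.911 Ω.
Step 4 — Parallel with input shunt Z1: Z_in = Z1 || (Z2 + Z3) = 0.1896 - j4.903 Ω = 4.907∠-87.8° Ω.
Step 5 — Source phasor: V = 138∠0.0° V = 138 V.
Step 6 — Ohm's law: I = V / Z_total = (138) / (0.1896 - j4.903) = 1.087 + j28.1 A.
Step 7 — Convert to polar: |I| = 28.12 A, ∠I = 87.8°.

I = 28.12∠87.8° A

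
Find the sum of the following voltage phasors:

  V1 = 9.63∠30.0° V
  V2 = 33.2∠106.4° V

Step 1 — Convert each phasor to rectangular form:
  V1 = 9.63·(cos(30.0°) + j·sin(30.0°)) = 8.34 + j4.815 V
  V2 = 33.2·(cos(106.4°) + j·sin(106.4°)) = -9.374 + j31.85 V
Step 2 — Sum components: V_total = -1.034 + j36.66 V.
Step 3 — Convert to polar: |V_total| = 36.68 V, ∠V_total = 91.6°.

V_total = 36.68∠91.6° V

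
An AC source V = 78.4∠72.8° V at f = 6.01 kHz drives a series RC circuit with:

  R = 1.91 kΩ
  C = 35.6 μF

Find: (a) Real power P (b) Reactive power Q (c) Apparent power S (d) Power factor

Step 1 — Angular frequency: ω = 2π·f = 2π·6010 = 3.776e+04 rad/s.
Step 2 — Component impedances:
  R: Z = R = 1910 Ω
  C: Z = 1/(jωC) = -j/(ω·C) = 0 - j0.7439 Ω
Step 3 — Series combination: Z_total = R + C = 1910 - j0.7439 Ω = 1910∠-0.0° Ω.
Step 4 — Source phasor: V = 78.4∠72.8° V = 23.18 + j74.89 V.
Step 5 — Current: I = V / Z = 0.01212 + j0.03922 A = 0.04105∠72.8° A.
Step 6 — Complex power: S = V·I* = 3.218 - j0.001253 VA.
Step 7 — Real power: P = Re(S) = 3.218 W.
Step 8 — Reactive power: Q = Im(S) = -0.001253 VAR.
Step 9 — Apparent power: |S| = 3.218 VA.
Step 10 — Power factor: PF = P/|S| = 1 (leading).

(a) P = 3.218 W  (b) Q = -0.001253 VAR  (c) S = 3.218 VA  (d) PF = 1 (leading)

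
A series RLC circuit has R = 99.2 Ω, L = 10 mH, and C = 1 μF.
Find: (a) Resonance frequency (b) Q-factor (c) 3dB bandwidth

Step 1 — Resonance condition Im(Z)=0 gives ω₀ = 1/√(LC).
Step 2 — ω₀ = 1/√(0.01·1e-06) = 1e+04 rad/s.
Step 3 — f₀ = ω₀/(2π) = 1592 Hz.
Step 4 — Series Q: Q = ω₀L/R = 1e+04·0.01/99.2 = 1.008.
Step 5 — 3dB bandwidth: Δω = ω₀/Q = 9920 rad/s; BW = Δω/(2π) = 1579 Hz.

(a) f₀ = 1592 Hz  (b) Q = 1.008  (c) BW = 1579 Hz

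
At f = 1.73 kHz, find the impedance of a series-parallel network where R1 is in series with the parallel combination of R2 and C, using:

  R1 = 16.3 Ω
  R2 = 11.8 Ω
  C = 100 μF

Step 1 — Angular frequency: ω = 2π·f = 2π·1730 = 1.087e+04 rad/s.
Step 2 — Component impedances:
  R1: Z = R = 16.3 Ω
  R2: Z = R = 11.8 Ω
  C: Z = 1/(jωC) = -j/(ω·C) = 0 - j0.92 Ω
Step 3 — Parallel branch: R2 || C = 1/(1/R2 + 1/C) = 0.07129 - j0.9144 Ω.
Step 4 — Series with R1: Z_total = R1 + (R2 || C) = 16.37 - j0.9144 Ω = 16.4∠-3.2° Ω.

Z = 16.37 - j0.9144 Ω = 16.4∠-3.2° Ω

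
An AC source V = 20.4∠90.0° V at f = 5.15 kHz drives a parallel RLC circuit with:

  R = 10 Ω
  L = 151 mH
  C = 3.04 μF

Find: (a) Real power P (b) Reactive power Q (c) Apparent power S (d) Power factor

Step 1 — Angular frequency: ω = 2π·f = 2π·5150 = 3.236e+04 rad/s.
Step 2 — Component impedances:
  R: Z = R = 10 Ω
  L: Z = jωL = j·3.236e+04·0.151 = 0 + j4886 Ω
  C: Z = 1/(jωC) = -j/(ω·C) = 0 - j10.17 Ω
Step 3 — Parallel combination: 1/Z_total = 1/R + 1/L + 1/C; Z_total = 5.093 - j4.999 Ω = 7.136∠-44.5° Ω.
Step 4 — Source phasor: V = 20.4∠90.0° V = 0 + j20.4 V.
Step 5 — Current: I = V / Z = -2.003 + j2.04 A = 2.859∠134.5° A.
Step 6 — Complex power: S = V·I* = 41.62 - j40.85 VA.
Step 7 — Real power: P = Re(S) = 41.62 W.
Step 8 — Reactive power: Q = Im(S) = -40.85 VAR.
Step 9 — Apparent power: |S| = 58.32 VA.
Step 10 — Power factor: PF = P/|S| = 0.7136 (leading).

(a) P = 41.62 W  (b) Q = -40.85 VAR  (c) S = 58.32 VA  (d) PF = 0.7136 (leading)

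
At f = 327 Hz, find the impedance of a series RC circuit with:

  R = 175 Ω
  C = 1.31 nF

Step 1 — Angular frequency: ω = 2π·f = 2π·327 = 2055 rad/s.
Step 2 — Component impedances:
  R: Z = R = 175 Ω
  C: Z = 1/(jωC) = -j/(ω·C) = 0 - j3.715e+05 Ω
Step 3 — Series combination: Z_total = R + C = 175 - j3.715e+05 Ω = 3.715e+05∠-90.0° Ω.

Z = 175 - j3.715e+05 Ω = 3.715e+05∠-90.0° Ω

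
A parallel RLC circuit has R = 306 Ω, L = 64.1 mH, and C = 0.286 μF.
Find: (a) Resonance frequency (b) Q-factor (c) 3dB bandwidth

Step 1 — Resonance: ω₀ = 1/√(LC) = 1/√(0.0641·2.86e-07) = 7386 rad/s.
Step 2 — f₀ = ω₀/(2π) = 1175 Hz.
Step 3 — Parallel Q: Q = R/(ω₀L) = 306/(7386·0.0641) = 0.6464.
Step 4 — Bandwidth: Δω = ω₀/Q = 1.143e+04 rad/s; BW = Δω/(2π) = 1819 Hz.

(a) f₀ = 1175 Hz  (b) Q = 0.6464  (c) BW = 1819 Hz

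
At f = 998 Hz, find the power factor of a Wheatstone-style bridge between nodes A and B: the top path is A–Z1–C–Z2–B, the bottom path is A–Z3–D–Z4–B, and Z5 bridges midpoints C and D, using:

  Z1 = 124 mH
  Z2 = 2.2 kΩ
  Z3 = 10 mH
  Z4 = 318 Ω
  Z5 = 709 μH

Step 1 — Angular frequency: ω = 2π·f = 2π·998 = 6271 rad/s.
Step 2 — Component impedances:
  Z1: Z = jωL = j·6271·0.124 = 0 + j777.6 Ω
  Z2: Z = R = 2200 Ω
  Z3: Z = jωL = j·6271·0.01 = 0 + j62.71 Ω
  Z4: Z = R = 318 Ω
  Z5: Z = jωL = j·6271·0.000709 = 0 + j4.446 Ω
Step 3 — Bridge requires nodal analysis (the Z5 bridge couples midpoints C and D, so the two paths cannot be reduced to a simple series/parallel combination). Setting node B to ground and injecting 1 A at node A, the 3-node admittance system at A, C, D solves to V_A = Z_AB = 277.8 + j58.04 Ω = 283.8∠11.8° Ω.
Step 4 — Power factor: PF = cos(φ) = Re(Z)/|Z| = 277.8/283.8 = 0.9789.
Step 5 — Type: Im(Z) = 58.04 ⇒ lagging (phase φ = 11.8°).

PF = 0.9789 (lagging, φ = 11.8°)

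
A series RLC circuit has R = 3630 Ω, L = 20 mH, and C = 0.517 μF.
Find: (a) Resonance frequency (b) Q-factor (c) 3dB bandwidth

Step 1 — Resonance condition Im(Z)=0 gives ω₀ = 1/√(LC).
Step 2 — ω₀ = 1/√(0.02·5.17e-07) = 9834 rad/s.
Step 3 — f₀ = ω₀/(2π) = 1565 Hz.
Step 4 — Series Q: Q = ω₀L/R = 9834·0.02/3630 = 0.05418.
Step 5 — 3dB bandwidth: Δω = ω₀/Q = 1.815e+05 rad/s; BW = Δω/(2π) = 2.889e+04 Hz.

(a) f₀ = 1565 Hz  (b) Q = 0.05418  (c) BW = 2.889e+04 Hz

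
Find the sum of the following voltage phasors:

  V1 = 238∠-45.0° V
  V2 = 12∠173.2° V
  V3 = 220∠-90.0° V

Step 1 — Convert each phasor to rectangular form:
  V1 = 238·(cos(-45.0°) + j·sin(-45.0°)) = 168.3 - j168.3 V
  V2 = 12·(cos(173.2°) + j·sin(173.2°)) = -11.92 + j1.421 V
  V3 = 220·(cos(-90.0°) + j·sin(-90.0°)) = 0 - j220 V
Step 2 — Sum components: V_total = 156.4 - j386.9 V.
Step 3 — Convert to polar: |V_total| = 417.3 V, ∠V_total = -68.0°.

V_total = 417.3∠-68.0° V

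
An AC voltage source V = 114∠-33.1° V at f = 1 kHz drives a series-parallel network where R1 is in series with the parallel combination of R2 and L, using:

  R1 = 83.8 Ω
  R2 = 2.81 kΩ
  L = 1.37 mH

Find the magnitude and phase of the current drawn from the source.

Step 1 — Angular frequency: ω = 2π·f = 2π·1000 = 6283 rad/s.
Step 2 — Component impedances:
  R1: Z = R = 83.8 Ω
  R2: Z = R = 2810 Ω
  L: Z = jωL = j·6283·0.00137 = 0 + j8.608 Ω
Step 3 — Parallel branch: R2 || L = 1/(1/R2 + 1/L) = 0.02637 + j8.608 Ω.
Step 4 — Series with R1: Z_total = R1 + (R2 || L) = 83.83 + j8.608 Ω = 84.27∠5.9° Ω.
Step 5 — Source phasor: V = 114∠-33.1° V = 95.5 - j62.26 V.
Step 6 — Ohm's law: I = V / Z_total = (95.5 - j62.26) / (83.83 + j8.608) = 1.052 - j0.8507 A.
Step 7 — Convert to polar: |I| = 1.353 A, ∠I = -39.0°.

I = 1.353∠-39.0° A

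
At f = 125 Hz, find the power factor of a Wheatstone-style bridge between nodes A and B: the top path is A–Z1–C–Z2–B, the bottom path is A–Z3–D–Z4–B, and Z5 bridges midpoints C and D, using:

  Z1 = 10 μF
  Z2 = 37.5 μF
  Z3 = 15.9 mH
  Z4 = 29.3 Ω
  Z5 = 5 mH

Step 1 — Angular frequency: ω = 2π·f = 2π·125 = 785.4 rad/s.
Step 2 — Component impedances:
  Z1: Z = 1/(jωC) = -j/(ω·C) = 0 - j127.3 Ω
  Z2: Z = 1/(jωC) = -j/(ω·C) = 0 - j33.95 Ω
  Z3: Z = jωL = j·785.4·0.0159 = 0 + j12.49 Ω
  Z4: Z = R = 29.3 Ω
  Z5: Z = jωL = j·785.4·0.005 = 0 + j3.927 Ω
Step 3 — Bridge requires nodal analysis (the Z5 bridge couples midpoints C and D, so the two paths cannot be reduced to a simple series/parallel combination). Setting node B to ground and injecting 1 A at node A, the 3-node admittance system at A, C, D solves to V_A = Z_AB = 14.5 - j0.3165 Ω = 14.51∠-1.3° Ω.
Step 4 — Power factor: PF = cos(φ) = Re(Z)/|Z| = 14.502/14.505 = 0.9998.
Step 5 — Type: Im(Z) = -0.3165 ⇒ leading (phase φ = -1.3°).

PF = 0.9998 (leading, φ = -1.3°)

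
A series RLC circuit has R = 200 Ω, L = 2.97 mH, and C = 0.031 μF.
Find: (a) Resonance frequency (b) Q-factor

Step 1 — Resonance condition Im(Z)=0 gives ω₀ = 1/√(LC).
Step 2 — ω₀ = 1/√(0.00297·3.1e-08) = 1.042e+05 rad/s.
Step 3 — f₀ = ω₀/(2π) = 1.659e+04 Hz.
Step 4 — Series Q: Q = ω₀L/R = 1.042e+05·0.00297/200 = 1.548.

(a) f₀ = 1.659e+04 Hz  (b) Q = 1.548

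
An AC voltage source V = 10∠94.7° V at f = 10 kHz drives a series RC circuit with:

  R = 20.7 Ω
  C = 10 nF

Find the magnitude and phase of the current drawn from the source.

Step 1 — Angular frequency: ω = 2π·f = 2π·1e+04 = 6.283e+04 rad/s.
Step 2 — Component impedances:
  R: Z = R = 20.7 Ω
  C: Z = 1/(jωC) = -j/(ω·C) = 0 - j1592 Ω
Step 3 — Series combination: Z_total = R + C = 20.7 - j1592 Ω = 1592∠-89.3° Ω.
Step 4 — Source phasor: V = 10∠94.7° V = -0.8194 + j9.966 V.
Step 5 — Ohm's law: I = V / Z_total = (-0.8194 + j9.966) / (20.7 - j1592) = -0.006268 - j0.0004333 A.
Step 6 — Convert to polar: |I| = 0.006283 A, ∠I = -176.0°.

I = 0.006283∠-176.0° A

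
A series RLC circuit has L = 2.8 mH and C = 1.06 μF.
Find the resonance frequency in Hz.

Step 1 — Resonance condition Im(Z)=0 gives ω₀ = 1/√(LC).
Step 2 — ω₀ = 1/√(0.0028·1.06e-06) = 1.836e+04 rad/s.
Step 3 — f₀ = ω₀/(2π) = 2921 Hz.

f₀ = 2921 Hz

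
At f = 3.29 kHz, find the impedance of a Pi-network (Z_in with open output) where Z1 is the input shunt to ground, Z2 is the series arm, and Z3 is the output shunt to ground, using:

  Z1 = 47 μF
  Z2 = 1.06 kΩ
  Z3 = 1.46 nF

Step 1 — Angular frequency: ω = 2π·f = 2π·3290 = 2.067e+04 rad/s.
Step 2 — Component impedances:
  Z1: Z = 1/(jωC) = -j/(ω·C) = 0 - j1.029 Ω
  Z2: Z = R = 1060 Ω
  Z3: Z = 1/(jωC) = -j/(ω·C) = 0 - j3.313e+04 Ω
Step 3 — With open output, the series arm Z2 and the output shunt Z3 appear in series to ground: Z2 + Z3 = 1060 - j3.313e+04 Ω.
Step 4 — Parallel with input shunt Z1: Z_in = Z1 || (Z2 + Z3) = 1.022e-06 - j1.029 Ω = 1.029∠-90.0° Ω.

Z = 1.022e-06 - j1.029 Ω = 1.029∠-90.0° Ω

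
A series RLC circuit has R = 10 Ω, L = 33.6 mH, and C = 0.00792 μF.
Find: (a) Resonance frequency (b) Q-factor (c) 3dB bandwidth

Step 1 — Resonance: ω₀ = 1/√(LC) = 1/√(0.0336·7.92e-09) = 6.13e+04 rad/s.
Step 2 — f₀ = ω₀/(2π) = 9756 Hz.
Step 3 — Series Q: Q = ω₀L/R = 6.13e+04·0.0336/10 = 206.
Step 4 — Bandwidth: Δω = ω₀/Q = 297.6 rad/s; BW = Δω/(2π) = 47.37 Hz.

(a) f₀ = 9756 Hz  (b) Q = 206  (c) BW = 47.37 Hz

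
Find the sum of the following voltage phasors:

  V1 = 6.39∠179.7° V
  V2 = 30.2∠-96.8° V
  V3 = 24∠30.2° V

Step 1 — Convert each phasor to rectangular form:
  V1 = 6.39·(cos(179.7°) + j·sin(179.7°)) = -6.39 + j0.03346 V
  V2 = 30.2·(cos(-96.8°) + j·sin(-96.8°)) = -3.576 - j29.99 V
  V3 = 24·(cos(30.2°) + j·sin(30.2°)) = 20.74 + j12.07 V
Step 2 — Sum components: V_total = 10.78 - j17.88 V.
Step 3 — Convert to polar: |V_total| = 20.88 V, ∠V_total = -58.9°.

V_total = 20.88∠-58.9° V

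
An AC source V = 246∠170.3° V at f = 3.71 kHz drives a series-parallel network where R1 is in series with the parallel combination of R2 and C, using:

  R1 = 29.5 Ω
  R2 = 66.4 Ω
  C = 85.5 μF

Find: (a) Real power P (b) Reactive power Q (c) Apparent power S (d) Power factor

Step 1 — Angular frequency: ω = 2π·f = 2π·3710 = 2.331e+04 rad/s.
Step 2 — Component impedances:
  R1: Z = R = 29.5 Ω
  R2: Z = R = 66.4 Ω
  C: Z = 1/(jωC) = -j/(ω·C) = 0 - j0.5017 Ω
Step 3 — Parallel branch: R2 || C = 1/(1/R2 + 1/C) = 0.003791 - j0.5017 Ω.
Step 4 — Series with R1: Z_total = R1 + (R2 || C) = 29.5 - j0.5017 Ω = 29.51∠-1.0° Ω.
Step 5 — Source phasor: V = 246∠170.3° V = -242.5 + j41.45 V.
Step 6 — Current: I = V / Z = -8.24 + j1.265 A = 8.337∠171.3° A.
Step 7 — Complex power: S = V·I* = 2051 - j34.87 VA.
Step 8 — Real power: P = Re(S) = 2051 W.
Step 9 — Reactive power: Q = Im(S) = -34.87 VAR.
Step 10 — Apparent power: |S| = 2051 VA.
Step 11 — Power factor: PF = P/|S| = 0.9999 (leading).

(a) P = 2051 W  (b) Q = -34.87 VAR  (c) S = 2051 VA  (d) PF = 0.9999 (leading)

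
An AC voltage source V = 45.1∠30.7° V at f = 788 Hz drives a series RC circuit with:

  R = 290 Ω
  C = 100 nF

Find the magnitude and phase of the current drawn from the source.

Step 1 — Angular frequency: ω = 2π·f = 2π·788 = 4951 rad/s.
Step 2 — Component impedances:
  R: Z = R = 290 Ω
  C: Z = 1/(jωC) = -j/(ω·C) = 0 - j2020 Ω
Step 3 — Series combination: Z_total = R + C = 290 - j2020 Ω = 2040∠-81.8° Ω.
Step 4 — Source phasor: V = 45.1∠30.7° V = 38.78 + j23.03 V.
Step 5 — Ohm's law: I = V / Z_total = (38.78 + j23.03) / (290 - j2020) = -0.008469 + j0.02042 A.
Step 6 — Convert to polar: |I| = 0.0221 A, ∠I = 112.5°.

I = 0.0221∠112.5° A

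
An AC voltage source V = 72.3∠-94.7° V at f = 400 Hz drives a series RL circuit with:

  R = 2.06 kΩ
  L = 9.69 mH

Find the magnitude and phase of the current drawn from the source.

Step 1 — Angular frequency: ω = 2π·f = 2π·400 = 2513 rad/s.
Step 2 — Component impedances:
  R: Z = R = 2060 Ω
  L: Z = jωL = j·2513·0.00969 = 0 + j24.35 Ω
Step 3 — Series combination: Z_total = R + L = 2060 + j24.35 Ω = 2060∠0.7° Ω.
Step 4 — Source phasor: V = 72.3∠-94.7° V = -5.924 - j72.06 V.
Step 5 — Ohm's law: I = V / Z_total = (-5.924 - j72.06) / (2060 + j24.35) = -0.003289 - j0.03494 A.
Step 6 — Convert to polar: |I| = 0.03509 A, ∠I = -95.4°.

I = 0.03509∠-95.4° A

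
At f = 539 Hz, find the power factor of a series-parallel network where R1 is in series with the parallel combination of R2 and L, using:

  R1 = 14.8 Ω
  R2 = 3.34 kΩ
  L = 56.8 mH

Step 1 — Angular frequency: ω = 2π·f = 2π·539 = 3387 rad/s.
Step 2 — Component impedances:
  R1: Z = R = 14.8 Ω
  R2: Z = R = 3340 Ω
  L: Z = jωL = j·3387·0.0568 = 0 + j192.4 Ω
Step 3 — Parallel branch: R2 || L = 1/(1/R2 + 1/L) = 11.04 + j191.7 Ω.
Step 4 — Series with R1: Z_total = R1 + (R2 || L) = 25.84 + j191.7 Ω = 193.5∠82.3° Ω.
Step 5 — Power factor: PF = cos(φ) = Re(Z)/|Z| = 25.842/193.46 = 0.1336.
Step 6 — Type: Im(Z) = 191.7 ⇒ lagging (phase φ = 82.3°).

PF = 0.1336 (lagging, φ = 82.3°)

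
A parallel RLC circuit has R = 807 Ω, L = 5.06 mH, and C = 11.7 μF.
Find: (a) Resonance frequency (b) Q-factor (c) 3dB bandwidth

Step 1 — Resonance: ω₀ = 1/√(LC) = 1/√(0.00506·1.17e-05) = 4110 rad/s.
Step 2 — f₀ = ω₀/(2π) = 654.1 Hz.
Step 3 — Parallel Q: Q = R/(ω₀L) = 807/(4110·0.00506) = 38.81.
Step 4 — Bandwidth: Δω = ω₀/Q = 105.9 rad/s; BW = Δω/(2π) = 16.86 Hz.

(a) f₀ = 654.1 Hz  (b) Q = 38.81  (c) BW = 16.86 Hz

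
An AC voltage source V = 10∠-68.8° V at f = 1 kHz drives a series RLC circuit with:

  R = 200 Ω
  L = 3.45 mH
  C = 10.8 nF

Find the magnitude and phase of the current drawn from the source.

Step 1 — Angular frequency: ω = 2π·f = 2π·1000 = 6283 rad/s.
Step 2 — Component impedances:
  R: Z = R = 200 Ω
  L: Z = jωL = j·6283·0.00345 = 0 + j21.68 Ω
  C: Z = 1/(jωC) = -j/(ω·C) = 0 - j1.474e+04 Ω
Step 3 — Series combination: Z_total = R + L + C = 200 - j1.471e+04 Ω = 1.472e+04∠-89.2° Ω.
Step 4 — Source phasor: V = 10∠-68.8° V = 3.616 - j9.323 V.
Step 5 — Ohm's law: I = V / Z_total = (3.616 - j9.323) / (200 - j1.471e+04) = 0.0006368 + j0.0002371 A.
Step 6 — Convert to polar: |I| = 0.0006795 A, ∠I = 20.4°.

I = 0.0006795∠20.4° A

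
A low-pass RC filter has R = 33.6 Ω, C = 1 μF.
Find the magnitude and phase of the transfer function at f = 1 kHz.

Step 1 — Angular frequency: ω = 2π·1000 = 6283 rad/s.
Step 2 — Transfer function: H(jω) = 1/(1 + jωRC).
Step 3 — Denominator: 1 + jωRC = 1 + j·6283·33.6·1e-06 = 1 + j0.2111.
Step 4 — H = 0.9573 - j0.2021.
Step 5 — Magnitude: |H| = 0.9784 (-0.2 dB); phase: φ = -11.9°.

|H| = 0.9784 (-0.2 dB), φ = -11.9°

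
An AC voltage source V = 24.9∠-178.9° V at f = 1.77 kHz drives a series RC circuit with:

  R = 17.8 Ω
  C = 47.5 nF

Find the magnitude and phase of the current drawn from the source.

Step 1 — Angular frequency: ω = 2π·f = 2π·1770 = 1.112e+04 rad/s.
Step 2 — Component impedances:
  R: Z = R = 17.8 Ω
  C: Z = 1/(jωC) = -j/(ω·C) = 0 - j1893 Ω
Step 3 — Series combination: Z_total = R + C = 17.8 - j1893 Ω = 1893∠-89.5° Ω.
Step 4 — Source phasor: V = 24.9∠-178.9° V = -24.9 - j0.478 V.
Step 5 — Ohm's law: I = V / Z_total = (-24.9 - j0.478) / (17.8 - j1893) = 0.0001288 - j0.01315 A.
Step 6 — Convert to polar: |I| = 0.01315 A, ∠I = -89.4°.

I = 0.01315∠-89.4° A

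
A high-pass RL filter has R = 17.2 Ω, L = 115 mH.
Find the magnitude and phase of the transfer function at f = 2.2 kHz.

Step 1 — Angular frequency: ω = 2π·2200 = 1.382e+04 rad/s.
Step 2 — Transfer function: H(jω) = jωL/(R + jωL).
Step 3 — Numerator jωL = j·1590; denominator R + jωL = 17.2 + j1590.
Step 4 — H = 0.9999 + j0.01082.
Step 5 — Magnitude: |H| = 0.9999 (-0.0 dB); phase: φ = 0.6°.

|H| = 0.9999 (-0.0 dB), φ = 0.6°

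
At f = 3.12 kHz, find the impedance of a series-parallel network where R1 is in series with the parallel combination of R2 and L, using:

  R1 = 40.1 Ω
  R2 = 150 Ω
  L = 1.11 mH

Step 1 — Angular frequency: ω = 2π·f = 2π·3120 = 1.96e+04 rad/s.
Step 2 — Component impedances:
  R1: Z = R = 40.1 Ω
  R2: Z = R = 150 Ω
  L: Z = jωL = j·1.96e+04·0.00111 = 0 + j21.76 Ω
Step 3 — Parallel branch: R2 || L = 1/(1/R2 + 1/L) = 3.092 + j21.31 Ω.
Step 4 — Series with R1: Z_total = R1 + (R2 || L) = 43.19 + j21.31 Ω = 48.16∠26.3° Ω.

Z = 43.19 + j21.31 Ω = 48.16∠26.3° Ω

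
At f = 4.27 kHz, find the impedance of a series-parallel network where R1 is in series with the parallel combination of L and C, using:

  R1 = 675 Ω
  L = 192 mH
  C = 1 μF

Step 1 — Angular frequency: ω = 2π·f = 2π·4270 = 2.683e+04 rad/s.
Step 2 — Component impedances:
  R1: Z = R = 675 Ω
  L: Z = jωL = j·2.683e+04·0.192 = 0 + j5151 Ω
  C: Z = 1/(jωC) = -j/(ω·C) = 0 - j37.27 Ω
Step 3 — Parallel branch: L || C = 1/(1/L + 1/C) = 0 - j37.54 Ω.
Step 4 — Series with R1: Z_total = R1 + (L || C) = 675 - j37.54 Ω = 676∠-3.2° Ω.

Z = 675 - j37.54 Ω = 676∠-3.2° Ω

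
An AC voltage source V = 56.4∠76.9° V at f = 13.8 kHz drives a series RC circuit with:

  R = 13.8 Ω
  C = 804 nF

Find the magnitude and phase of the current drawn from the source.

Step 1 — Angular frequency: ω = 2π·f = 2π·1.38e+04 = 8.671e+04 rad/s.
Step 2 — Component impedances:
  R: Z = R = 13.8 Ω
  C: Z = 1/(jωC) = -j/(ω·C) = 0 - j14.34 Ω
Step 3 — Series combination: Z_total = R + C = 13.8 - j14.34 Ω = 19.9∠-46.1° Ω.
Step 4 — Source phasor: V = 56.4∠76.9° V = 12.78 + j54.93 V.
Step 5 — Ohm's law: I = V / Z_total = (12.78 + j54.93) / (13.8 - j14.34) = -1.544 + j2.376 A.
Step 6 — Convert to polar: |I| = 2.833 A, ∠I = 123.0°.

I = 2.833∠123.0° A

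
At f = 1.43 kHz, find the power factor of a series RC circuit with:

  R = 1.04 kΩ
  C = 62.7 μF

Step 1 — Angular frequency: ω = 2π·f = 2π·1430 = 8985 rad/s.
Step 2 — Component impedances:
  R: Z = R = 1040 Ω
  C: Z = 1/(jωC) = -j/(ω·C) = 0 - j1.775 Ω
Step 3 — Series combination: Z_total = R + C = 1040 - j1.775 Ω = 1040∠-0.1° Ω.
Step 4 — Power factor: PF = cos(φ) = Re(Z)/|Z| = 1040/1040 = 1.
Step 5 — Type: Im(Z) = -1.775 ⇒ leading (phase φ = -0.1°).

PF = 1 (leading, φ = -0.1°)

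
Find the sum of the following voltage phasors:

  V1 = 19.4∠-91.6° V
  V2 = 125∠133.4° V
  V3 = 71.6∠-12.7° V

Step 1 — Convert each phasor to rectangular form:
  V1 = 19.4·(cos(-91.6°) + j·sin(-91.6°)) = -0.5417 - j19.39 V
  V2 = 125·(cos(133.4°) + j·sin(133.4°)) = -85.89 + j90.82 V
  V3 = 71.6·(cos(-12.7°) + j·sin(-12.7°)) = 69.85 - j15.74 V
Step 2 — Sum components: V_total = -16.58 + j55.69 V.
Step 3 — Convert to polar: |V_total| = 58.1 V, ∠V_total = 106.6°.

V_total = 58.1∠106.6° V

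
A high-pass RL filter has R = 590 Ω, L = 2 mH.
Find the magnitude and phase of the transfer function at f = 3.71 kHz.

Step 1 — Angular frequency: ω = 2π·3710 = 2.331e+04 rad/s.
Step 2 — Transfer function: H(jω) = jωL/(R + jωL).
Step 3 — Numerator jωL = j·46.62; denominator R + jωL = 590 + j46.62.
Step 4 — H = 0.006205 + j0.07853.
Step 5 — Magnitude: |H| = 0.07877 (-22.1 dB); phase: φ = 85.5°.

|H| = 0.07877 (-22.1 dB), φ = 85.5°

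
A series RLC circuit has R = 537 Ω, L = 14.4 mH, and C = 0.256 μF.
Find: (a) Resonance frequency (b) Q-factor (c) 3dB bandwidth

Step 1 — Resonance: ω₀ = 1/√(LC) = 1/√(0.0144·2.56e-07) = 1.647e+04 rad/s.
Step 2 — f₀ = ω₀/(2π) = 2621 Hz.
Step 3 — Series Q: Q = ω₀L/R = 1.647e+04·0.0144/537 = 0.4417.
Step 4 — Bandwidth: Δω = ω₀/Q = 3.729e+04 rad/s; BW = Δω/(2π) = 5935 Hz.

(a) f₀ = 2621 Hz  (b) Q = 0.4417  (c) BW = 5935 Hz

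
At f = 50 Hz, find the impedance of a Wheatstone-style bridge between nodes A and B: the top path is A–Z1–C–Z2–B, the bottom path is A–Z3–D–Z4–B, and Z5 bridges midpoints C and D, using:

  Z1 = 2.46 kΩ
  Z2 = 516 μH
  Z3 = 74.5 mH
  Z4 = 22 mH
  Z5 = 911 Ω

Step 1 — Angular frequency: ω = 2π·f = 2π·50 = 314.2 rad/s.
Step 2 — Component impedances:
  Z1: Z = R = 2460 Ω
  Z2: Z = jωL = j·314.2·0.000516 = 0 + j0.1621 Ω
  Z3: Z = jωL = j·314.2·0.0745 = 0 + j23.4 Ω
  Z4: Z = jωL = j·314.2·0.022 = 0 + j6.912 Ω
  Z5: Z = R = 911 Ω
Step 3 — Bridge requires nodal analysis (the Z5 bridge couples midpoints C and D, so the two paths cannot be reduced to a simple series/parallel combination). Setting node B to ground and injecting 1 A at node A, the 3-node admittance system at A, C, D solves to V_A = Z_AB = 0.4259 + j30.31 Ω = 30.31∠89.2° Ω.

Z = 0.4259 + j30.31 Ω = 30.31∠89.2° Ω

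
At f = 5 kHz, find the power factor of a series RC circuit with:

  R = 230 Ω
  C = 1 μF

Step 1 — Angular frequency: ω = 2π·f = 2π·5000 = 3.142e+04 rad/s.
Step 2 — Component impedances:
  R: Z = R = 230 Ω
  C: Z = 1/(jωC) = -j/(ω·C) = 0 - j31.83 Ω
Step 3 — Series combination: Z_total = R + C = 230 - j31.83 Ω = 232.2∠-7.9° Ω.
Step 4 — Power factor: PF = cos(φ) = Re(Z)/|Z| = 230/232.19 = 0.9906.
Step 5 — Type: Im(Z) = -31.83 ⇒ leading (phase φ = -7.9°).

PF = 0.9906 (leading, φ = -7.9°)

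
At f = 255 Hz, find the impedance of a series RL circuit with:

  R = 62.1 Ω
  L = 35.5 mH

Step 1 — Angular frequency: ω = 2π·f = 2π·255 = 1602 rad/s.
Step 2 — Component impedances:
  R: Z = R = 62.1 Ω
  L: Z = jωL = j·1602·0.0355 = 0 + j56.88 Ω
Step 3 — Series combination: Z_total = R + L = 62.1 + j56.88 Ω = 84.21∠42.5° Ω.

Z = 62.1 + j56.88 Ω = 84.21∠42.5° Ω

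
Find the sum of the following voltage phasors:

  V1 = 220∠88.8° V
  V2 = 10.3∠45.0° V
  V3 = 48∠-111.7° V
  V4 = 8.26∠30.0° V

Step 1 — Convert each phasor to rectangular form:
  V1 = 220·(cos(88.8°) + j·sin(88.8°)) = 4.607 + j220 V
  V2 = 10.3·(cos(45.0°) + j·sin(45.0°)) = 7.283 + j7.283 V
  V3 = 48·(cos(-111.7°) + j·sin(-111.7°)) = -17.75 - j44.6 V
  V4 = 8.26·(cos(30.0°) + j·sin(30.0°)) = 7.153 + j4.13 V
Step 2 — Sum components: V_total = 1.296 + j186.8 V.
Step 3 — Convert to polar: |V_total| = 186.8 V, ∠V_total = 89.6°.

V_total = 186.8∠89.6° V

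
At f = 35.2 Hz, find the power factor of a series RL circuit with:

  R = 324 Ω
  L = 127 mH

Step 1 — Angular frequency: ω = 2π·f = 2π·35.2 = 221.2 rad/s.
Step 2 — Component impedances:
  R: Z = R = 324 Ω
  L: Z = jωL = j·221.2·0.127 = 0 + j28.09 Ω
Step 3 — Series combination: Z_total = R + L = 324 + j28.09 Ω = 325.2∠5.0° Ω.
Step 4 — Power factor: PF = cos(φ) = Re(Z)/|Z| = 324/325.2 = 0.9963.
Step 5 — Type: Im(Z) = 28.09 ⇒ lagging (phase φ = 5.0°).

PF = 0.9963 (lagging, φ = 5.0°)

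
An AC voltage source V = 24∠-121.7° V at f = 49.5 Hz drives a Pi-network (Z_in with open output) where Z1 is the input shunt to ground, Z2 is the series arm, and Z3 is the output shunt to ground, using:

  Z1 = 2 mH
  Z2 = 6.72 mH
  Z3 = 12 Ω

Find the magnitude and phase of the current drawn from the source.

Step 1 — Angular frequency: ω = 2π·f = 2π·49.5 = 311 rad/s.
Step 2 — Component impedances:
  Z1: Z = jωL = j·311·0.002 = 0 + j0.622 Ω
  Z2: Z = jωL = j·311·0.00672 = 0 + j2.09 Ω
  Z3: Z = R = 12 Ω
Step 3 — With open output, the series arm Z2 and the output shunt Z3 appear in series to ground: Z2 + Z3 = 12 + j2.09 Ω.
Step 4 — Parallel with input shunt Z1: Z_in = Z1 || (Z2 + Z3) = 0.03068 + j0.6151 Ω = 0.6159∠87.1° Ω.
Step 5 — Source phasor: V = 24∠-121.7° V = -12.61 - j20.42 V.
Step 6 — Ohm's law: I = V / Z_total = (-12.61 - j20.42) / (0.03068 + j0.6151) = -34.13 + j18.8 A.
Step 7 — Convert to polar: |I| = 38.97 A, ∠I = 151.2°.

I = 38.97∠151.2° A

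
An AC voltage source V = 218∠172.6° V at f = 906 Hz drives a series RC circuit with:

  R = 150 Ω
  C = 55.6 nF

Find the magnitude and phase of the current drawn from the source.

Step 1 — Angular frequency: ω = 2π·f = 2π·906 = 5693 rad/s.
Step 2 — Component impedances:
  R: Z = R = 150 Ω
  C: Z = 1/(jωC) = -j/(ω·C) = 0 - j3159 Ω
Step 3 — Series combination: Z_total = R + C = 150 - j3159 Ω = 3163∠-87.3° Ω.
Step 4 — Source phasor: V = 218∠172.6° V = -216.2 + j28.08 V.
Step 5 — Ohm's law: I = V / Z_total = (-216.2 + j28.08) / (150 - j3159) = -0.01211 - j0.06785 A.
Step 6 — Convert to polar: |I| = 0.06892 A, ∠I = -100.1°.

I = 0.06892∠-100.1° A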